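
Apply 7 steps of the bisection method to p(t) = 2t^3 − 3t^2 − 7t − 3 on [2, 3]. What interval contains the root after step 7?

[2.8828125, 2.890625]

midpoint 2.5: p = -8 < 0 → [2.5, 3]
midpoint 2.75: p = -3.34375 < 0 → [2.75, 3]
midpoint 2.875: p = -0.394531 < 0 → [2.875, 3]
midpoint 2.9375: p = 1.2456 > 0 → [2.875, 2.9375]
midpoint 2.90625: p = 0.4114 > 0 → [2.875, 2.90625]
midpoint 2.890625: p = 0.005 > 0 → [2.875, 2.890625]
midpoint 2.8828125: p = -0.1957 < 0 → [2.8828125, 2.890625]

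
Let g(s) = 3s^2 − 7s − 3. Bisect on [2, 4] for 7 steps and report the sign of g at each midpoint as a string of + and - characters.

+-+--+-

midpoint 3: g = 3 > 0 → [2, 3]
midpoint 2.5: g = -1.75 < 0 → [2.5, 3]
midpoint 2.75: g = 0.4375 > 0 → [2.5, 2.75]
midpoint 2.625: g = -0.7031 < 0 → [2.625, 2.75]
midpoint 2.6875: g = -0.1445 < 0 → [2.6875, 2.75]
midpoint 2.71875: g = 0.1436 > 0 → [2.6875, 2.71875]
midpoint 2.703125: g = -0.0012 < 0 → [2.703125, 2.71875]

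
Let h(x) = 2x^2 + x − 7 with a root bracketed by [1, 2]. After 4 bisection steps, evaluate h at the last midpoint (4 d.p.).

midpoint 1.5: h = -1 < 0 → [1.5, 2]
midpoint 1.75: h = 0.875 > 0 → [1.5, 1.75]
midpoint 1.625: h = -0.09375 < 0 → [1.625, 1.75]
midpoint 1.6875: h = 0.3828 > 0 → [1.625, 1.6875]

0.3828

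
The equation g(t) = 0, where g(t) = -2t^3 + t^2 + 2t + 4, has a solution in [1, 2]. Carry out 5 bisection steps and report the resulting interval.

[1.71875, 1.75]

t = 1.5 gives g = 2.5, positive; keep [1.5, 2]
t = 1.75 gives g = -0.15625, negative; keep [1.5, 1.75]
t = 1.625 gives g = 1.308594, positive; keep [1.625, 1.75]
t = 1.6875 gives g = 0.6118, positive; keep [1.6875, 1.75]
t = 1.71875 gives g = 0.2369, positive; keep [1.71875, 1.75]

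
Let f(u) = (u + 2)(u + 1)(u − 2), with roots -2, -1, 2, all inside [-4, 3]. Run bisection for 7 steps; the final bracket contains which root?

2

midpoint -0.5: f = -1.875 < 0 → [-0.5, 3]
midpoint 1.25: f = -5.484375 < 0 → [1.25, 3]
midpoint 2.125: f = 1.611328 > 0 → [1.25, 2.125]
midpoint 1.6875: f = -3.0969 < 0 → [1.6875, 2.125]
midpoint 1.90625: f = -1.0643 < 0 → [1.90625, 2.125]
midpoint 2.015625: f = 0.1892 > 0 → [1.90625, 2.015625]
midpoint 1.9609375: f = -0.4581 < 0 → [1.9609375, 2.015625]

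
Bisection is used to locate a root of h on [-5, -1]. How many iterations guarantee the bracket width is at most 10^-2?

9

Width after n steps is 4/2^n. Need 2^n ≥ 4/10^-2 = 400.
2^8 = 256 < 400 ≤ 2^9 = 512, so n = 9.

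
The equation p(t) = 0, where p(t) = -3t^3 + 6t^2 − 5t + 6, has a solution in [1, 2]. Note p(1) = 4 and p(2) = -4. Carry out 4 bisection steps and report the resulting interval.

[1.6875, 1.75]

t = 1.5 gives p = 1.875, positive; keep [1.5, 2]
t = 1.75 gives p = -0.453125, negative; keep [1.5, 1.75]
t = 1.625 gives p = 0.845703, positive; keep [1.625, 1.75]
t = 1.6875 gives p = 0.2322, positive; keep [1.6875, 1.75]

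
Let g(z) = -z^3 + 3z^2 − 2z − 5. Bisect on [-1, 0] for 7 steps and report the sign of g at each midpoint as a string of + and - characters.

g(-0.5) = -3.125 < 0, so the root lies in [-1, -0.5]
g(-0.75) = -1.390625 < 0, so the root lies in [-1, -0.75]
g(-0.875) = -0.283203 < 0, so the root lies in [-1, -0.875]
g(-0.9375) = 0.3357 > 0, so the root lies in [-0.9375, -0.875]
g(-0.90625) = 0.0207 > 0, so the root lies in [-0.90625, -0.875]
g(-0.890625) = -0.1327 < 0, so the root lies in [-0.90625, -0.890625]
g(-0.8984375) = -0.0563 < 0, so the root lies in [-0.90625, -0.8984375]

---++--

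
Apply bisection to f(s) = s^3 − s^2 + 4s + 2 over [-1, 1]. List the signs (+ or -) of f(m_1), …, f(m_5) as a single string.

+-++-

s = 0 gives f = 2, positive; keep [-1, 0]
s = -0.5 gives f = -0.375, negative; keep [-0.5, 0]
s = -0.25 gives f = 0.921875, positive; keep [-0.5, -0.25]
s = -0.375 gives f = 0.3066, positive; keep [-0.5, -0.375]
s = -0.4375 gives f = -0.0251, negative; keep [-0.4375, -0.375]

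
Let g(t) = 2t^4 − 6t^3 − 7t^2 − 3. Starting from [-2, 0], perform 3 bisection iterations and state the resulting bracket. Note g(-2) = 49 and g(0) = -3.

[-1.25, -1]

t = -1 gives g = -2, negative; keep [-2, -1]
t = -1.5 gives g = 11.625, positive; keep [-1.5, -1]
t = -1.25 gives g = 2.664062, positive; keep [-1.25, -1]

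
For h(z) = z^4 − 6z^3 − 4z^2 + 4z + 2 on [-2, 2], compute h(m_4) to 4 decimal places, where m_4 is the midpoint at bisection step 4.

m = 0, h(m) = 2 (+); new bracket [0, 2]
m = 1, h(m) = -3 (−); new bracket [0, 1]
m = 0.5, h(m) = 2.3125 (+); new bracket [0.5, 1]
m = 0.75, h(m) = 0.5352 (+); new bracket [0.75, 1]

0.5352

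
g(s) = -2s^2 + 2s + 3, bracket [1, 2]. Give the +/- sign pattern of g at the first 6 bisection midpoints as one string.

++-+--

midpoint 1.5: g = 1.5 > 0 → [1.5, 2]
midpoint 1.75: g = 0.375 > 0 → [1.75, 2]
midpoint 1.875: g = -0.28125 < 0 → [1.75, 1.875]
midpoint 1.8125: g = 0.0547 > 0 → [1.8125, 1.875]
midpoint 1.84375: g = -0.1113 < 0 → [1.8125, 1.84375]
midpoint 1.828125: g = -0.0278 < 0 → [1.8125, 1.828125]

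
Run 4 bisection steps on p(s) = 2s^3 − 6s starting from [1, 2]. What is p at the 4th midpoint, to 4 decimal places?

-0.5142

midpoint 1.5: p = -2.25 < 0 → [1.5, 2]
midpoint 1.75: p = 0.21875 > 0 → [1.5, 1.75]
midpoint 1.625: p = -1.167969 < 0 → [1.625, 1.75]
midpoint 1.6875: p = -0.5142 < 0 → [1.6875, 1.75]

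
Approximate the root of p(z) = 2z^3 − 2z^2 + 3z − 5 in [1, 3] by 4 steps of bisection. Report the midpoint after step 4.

m = 2, p(m) = 9 (+); new bracket [1, 2]
m = 1.5, p(m) = 1.75 (+); new bracket [1, 1.5]
m = 1.25, p(m) = -0.46875 (−); new bracket [1.25, 1.5]
m = 1.375, p(m) = 0.543 (+); new bracket [1.25, 1.375]

1.375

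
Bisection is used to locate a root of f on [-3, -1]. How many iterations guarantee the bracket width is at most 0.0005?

12

Width after n steps is 2/2^n. Need 2^n ≥ 2/0.0005 = 4000.
2^11 = 2048 < 4000 ≤ 2^12 = 4096, so n = 12.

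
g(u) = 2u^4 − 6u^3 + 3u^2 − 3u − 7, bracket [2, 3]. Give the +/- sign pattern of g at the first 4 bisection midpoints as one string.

--+-

g(2.5) = -11.375 < 0, so the root lies in [2.5, 3]
g(2.75) = -2.960938 < 0, so the root lies in [2.75, 3]
g(2.875) = 3.230957 > 0, so the root lies in [2.75, 2.875]
g(2.8125) = -0.0498 < 0, so the root lies in [2.8125, 2.875]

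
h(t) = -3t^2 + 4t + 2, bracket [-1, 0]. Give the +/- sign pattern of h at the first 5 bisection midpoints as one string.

t = -0.5 gives h = -0.75, negative; keep [-0.5, 0]
t = -0.25 gives h = 0.8125, positive; keep [-0.5, -0.25]
t = -0.375 gives h = 0.078125, positive; keep [-0.5, -0.375]
t = -0.4375 gives h = -0.3242, negative; keep [-0.4375, -0.375]
t = -0.40625 gives h = -0.1201, negative; keep [-0.40625, -0.375]

-++--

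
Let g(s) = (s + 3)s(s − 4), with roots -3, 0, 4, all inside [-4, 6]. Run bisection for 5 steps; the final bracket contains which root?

midpoint 1: g = -12 < 0 → [1, 6]
midpoint 3.5: g = -11.375 < 0 → [3.5, 6]
midpoint 4.75: g = 27.609375 > 0 → [3.5, 4.75]
midpoint 4.125: g = 3.6738 > 0 → [3.5, 4.125]
midpoint 3.8125: g = -4.8699 < 0 → [3.8125, 4.125]

4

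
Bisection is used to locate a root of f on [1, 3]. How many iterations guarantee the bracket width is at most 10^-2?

Width after n steps is 2/2^n. Need 2^n ≥ 2/10^-2 = 200.
2^7 = 128 < 200 ≤ 2^8 = 256, so n = 8.

8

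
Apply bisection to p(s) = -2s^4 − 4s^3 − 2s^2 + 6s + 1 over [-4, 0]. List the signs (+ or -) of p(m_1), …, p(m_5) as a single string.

----+

midpoint -2: p = -19 < 0 → [-2, 0]
midpoint -1: p = -5 < 0 → [-1, 0]
midpoint -0.5: p = -2.125 < 0 → [-0.5, 0]
midpoint -0.25: p = -0.5703 < 0 → [-0.25, 0]
midpoint -0.125: p = 0.2261 > 0 → [-0.25, -0.125]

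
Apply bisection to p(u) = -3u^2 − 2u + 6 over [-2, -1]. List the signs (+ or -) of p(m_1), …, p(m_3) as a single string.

midpoint -1.5: p = 2.25 > 0 → [-2, -1.5]
midpoint -1.75: p = 0.3125 > 0 → [-2, -1.75]
midpoint -1.875: p = -0.796875 < 0 → [-1.875, -1.75]

++-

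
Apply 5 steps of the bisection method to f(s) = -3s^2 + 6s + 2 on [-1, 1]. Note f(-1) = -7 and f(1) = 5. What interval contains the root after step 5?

midpoint 0: f = 2 > 0 → [-1, 0]
midpoint -0.5: f = -1.75 < 0 → [-0.5, 0]
midpoint -0.25: f = 0.3125 > 0 → [-0.5, -0.25]
midpoint -0.375: f = -0.6719 < 0 → [-0.375, -0.25]
midpoint -0.3125: f = -0.168 < 0 → [-0.3125, -0.25]

[-0.3125, -0.25]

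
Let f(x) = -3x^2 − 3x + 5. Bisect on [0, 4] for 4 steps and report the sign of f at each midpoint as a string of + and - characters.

f(2) = -13 < 0, so the root lies in [0, 2]
f(1) = -1 < 0, so the root lies in [0, 1]
f(0.5) = 2.75 > 0, so the root lies in [0.5, 1]
f(0.75) = 1.0625 > 0, so the root lies in [0.75, 1]

--++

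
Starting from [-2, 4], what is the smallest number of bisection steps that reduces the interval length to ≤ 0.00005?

17

Width after n steps is 6/2^n. Need 2^n ≥ 6/0.00005 = 120000.
2^16 = 65536 < 120000 ≤ 2^17 = 131072, so n = 17.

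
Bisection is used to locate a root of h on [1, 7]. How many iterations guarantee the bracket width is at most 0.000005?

21

Width after n steps is 6/2^n. Need 2^n ≥ 6/0.000005 = 1200000.
2^20 = 1048576 < 1200000 ≤ 2^21 = 2097152, so n = 21.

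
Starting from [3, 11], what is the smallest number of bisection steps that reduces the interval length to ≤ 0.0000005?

Width after n steps is 8/2^n. Need 2^n ≥ 8/0.0000005 = 16000000.
2^23 = 8388608 < 16000000 ≤ 2^24 = 16777216, so n = 24.

24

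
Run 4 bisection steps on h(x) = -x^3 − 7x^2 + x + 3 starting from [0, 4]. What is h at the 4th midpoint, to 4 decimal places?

midpoint 2: h = -31 < 0 → [0, 2]
midpoint 1: h = -4 < 0 → [0, 1]
midpoint 0.5: h = 1.625 > 0 → [0.5, 1]
midpoint 0.75: h = -0.6094 < 0 → [0.5, 0.75]

-0.6094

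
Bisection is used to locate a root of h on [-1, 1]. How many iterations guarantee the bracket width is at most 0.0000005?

22

Width after n steps is 2/2^n. Need 2^n ≥ 2/0.0000005 = 4000000.
2^21 = 2097152 < 4000000 ≤ 2^22 = 4194304, so n = 22.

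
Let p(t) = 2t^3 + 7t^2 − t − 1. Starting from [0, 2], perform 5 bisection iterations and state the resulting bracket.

m = 1, p(m) = 7 (+); new bracket [0, 1]
m = 0.5, p(m) = 0.5 (+); new bracket [0, 0.5]
m = 0.25, p(m) = -0.78125 (−); new bracket [0.25, 0.5]
m = 0.375, p(m) = -0.2852 (−); new bracket [0.375, 0.5]
m = 0.4375, p(m) = 0.0698 (+); new bracket [0.375, 0.4375]

[0.375, 0.4375]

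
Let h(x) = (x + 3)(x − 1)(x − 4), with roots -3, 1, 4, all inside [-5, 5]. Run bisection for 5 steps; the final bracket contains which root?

m = 0, h(m) = 12 (+); new bracket [-5, 0]
m = -2.5, h(m) = 11.375 (+); new bracket [-5, -2.5]
m = -3.75, h(m) = -27.609375 (−); new bracket [-3.75, -2.5]
m = -3.125, h(m) = -3.6738 (−); new bracket [-3.125, -2.5]
m = -2.8125, h(m) = 4.8699 (+); new bracket [-3.125, -2.8125]

-3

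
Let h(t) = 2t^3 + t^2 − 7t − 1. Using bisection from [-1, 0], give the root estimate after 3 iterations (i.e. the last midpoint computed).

-0.125

midpoint -0.5: h = 2.5 > 0 → [-0.5, 0]
midpoint -0.25: h = 0.78125 > 0 → [-0.25, 0]
midpoint -0.125: h = -0.113281 < 0 → [-0.25, -0.125]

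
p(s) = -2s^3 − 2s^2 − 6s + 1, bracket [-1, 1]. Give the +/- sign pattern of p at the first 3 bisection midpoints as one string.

+--

s = 0 gives p = 1, positive; keep [0, 1]
s = 0.5 gives p = -2.75, negative; keep [0, 0.5]
s = 0.25 gives p = -0.65625, negative; keep [0, 0.25]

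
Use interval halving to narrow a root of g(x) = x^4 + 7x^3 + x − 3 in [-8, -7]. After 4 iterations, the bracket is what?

[-7.0625, -7]

midpoint -7.5: g = 200.4375 > 0 → [-7.5, -7]
midpoint -7.25: g = 85.019531 > 0 → [-7.25, -7]
midpoint -7.125: g = 35.088135 > 0 → [-7.125, -7]
midpoint -7.0625: g = 11.9544 > 0 → [-7.0625, -7]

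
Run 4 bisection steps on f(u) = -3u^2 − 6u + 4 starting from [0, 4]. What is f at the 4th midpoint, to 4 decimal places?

m = 2, f(m) = -20 (−); new bracket [0, 2]
m = 1, f(m) = -5 (−); new bracket [0, 1]
m = 0.5, f(m) = 0.25 (+); new bracket [0.5, 1]
m = 0.75, f(m) = -2.1875 (−); new bracket [0.5, 0.75]

-2.1875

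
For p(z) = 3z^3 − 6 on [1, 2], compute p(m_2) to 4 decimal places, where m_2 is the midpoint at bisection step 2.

-0.1406

midpoint 1.5: p = 4.125 > 0 → [1, 1.5]
midpoint 1.25: p = -0.140625 < 0 → [1.25, 1.5]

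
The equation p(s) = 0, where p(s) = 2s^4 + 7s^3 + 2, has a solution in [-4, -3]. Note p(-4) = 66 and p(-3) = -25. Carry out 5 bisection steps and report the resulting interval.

[-3.5, -3.46875]

m = -3.5, p(m) = 2 (+); new bracket [-3.5, -3]
m = -3.25, p(m) = -15.164062 (−); new bracket [-3.5, -3.25]
m = -3.375, p(m) = -7.61084 (−); new bracket [-3.5, -3.375]
m = -3.4375, p(m) = -3.0774 (−); new bracket [-3.5, -3.4375]
m = -3.46875, p(m) = -0.6085 (−); new bracket [-3.5, -3.46875]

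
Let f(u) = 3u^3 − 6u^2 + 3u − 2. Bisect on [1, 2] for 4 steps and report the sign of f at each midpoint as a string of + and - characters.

u = 1.5 gives f = -0.875, negative; keep [1.5, 2]
u = 1.75 gives f = 0.953125, positive; keep [1.5, 1.75]
u = 1.625 gives f = -0.095703, negative; keep [1.625, 1.75]
u = 1.6875 gives f = 0.3928, positive; keep [1.625, 1.6875]

-+-+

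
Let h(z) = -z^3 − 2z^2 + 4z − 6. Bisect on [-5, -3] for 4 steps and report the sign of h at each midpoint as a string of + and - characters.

+-++

z = -4 gives h = 10, positive; keep [-4, -3]
z = -3.5 gives h = -1.625, negative; keep [-4, -3.5]
z = -3.75 gives h = 3.609375, positive; keep [-3.75, -3.5]
z = -3.625 gives h = 0.8535, positive; keep [-3.625, -3.5]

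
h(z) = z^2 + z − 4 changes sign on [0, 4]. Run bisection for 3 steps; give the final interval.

[1.5, 2]

midpoint 2: h = 2 > 0 → [0, 2]
midpoint 1: h = -2 < 0 → [1, 2]
midpoint 1.5: h = -0.25 < 0 → [1.5, 2]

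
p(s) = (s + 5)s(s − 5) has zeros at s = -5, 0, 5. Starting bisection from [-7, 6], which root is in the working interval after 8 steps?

-5

p(-0.5) = 12.375 > 0, so the root lies in [-7, -0.5]
p(-3.75) = 41.015625 > 0, so the root lies in [-7, -3.75]
p(-5.375) = -20.912109 < 0, so the root lies in [-5.375, -3.75]
p(-4.5625) = 19.0876 > 0, so the root lies in [-5.375, -4.5625]
p(-4.96875) = 1.5479 > 0, so the root lies in [-5.375, -4.96875]
p(-5.171875) = -9.0419 < 0, so the root lies in [-5.171875, -4.96875]
p(-5.0703125) = -3.5901 < 0, so the root lies in [-5.0703125, -4.96875]
p(-5.01953125) = -0.9823 < 0, so the root lies in [-5.01953125, -4.96875]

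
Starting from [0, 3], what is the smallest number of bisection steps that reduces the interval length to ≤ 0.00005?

Width after n steps is 3/2^n. Need 2^n ≥ 3/0.00005 = 60000.
2^15 = 32768 < 60000 ≤ 2^16 = 65536, so n = 16.

16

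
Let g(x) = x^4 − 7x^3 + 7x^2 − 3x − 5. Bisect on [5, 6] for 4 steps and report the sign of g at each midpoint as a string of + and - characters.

g(5.5) = -59.3125 < 0, so the root lies in [5.5, 6]
g(5.75) = -28.449219 < 0, so the root lies in [5.75, 6]
g(5.875) = -9.142334 < 0, so the root lies in [5.875, 6]
g(5.9375) = 1.5623 > 0, so the root lies in [5.875, 5.9375]

---+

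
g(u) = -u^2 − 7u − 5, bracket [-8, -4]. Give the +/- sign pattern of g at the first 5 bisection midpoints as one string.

+---+

m = -6, g(m) = 1 (+); new bracket [-8, -6]
m = -7, g(m) = -5 (−); new bracket [-7, -6]
m = -6.5, g(m) = -1.75 (−); new bracket [-6.5, -6]
m = -6.25, g(m) = -0.3125 (−); new bracket [-6.25, -6]
m = -6.125, g(m) = 0.3594 (+); new bracket [-6.25, -6.125]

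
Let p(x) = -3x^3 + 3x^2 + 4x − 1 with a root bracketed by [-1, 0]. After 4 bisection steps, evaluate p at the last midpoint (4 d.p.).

0.3586

midpoint -0.5: p = -1.875 < 0 → [-1, -0.5]
midpoint -0.75: p = -1.046875 < 0 → [-1, -0.75]
midpoint -0.875: p = -0.193359 < 0 → [-1, -0.875]
midpoint -0.9375: p = 0.3586 > 0 → [-0.9375, -0.875]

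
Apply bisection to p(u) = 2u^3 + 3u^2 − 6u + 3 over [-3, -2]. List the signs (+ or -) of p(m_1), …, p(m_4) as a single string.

m = -2.5, p(m) = 5.5 (+); new bracket [-3, -2.5]
m = -2.75, p(m) = 0.59375 (+); new bracket [-3, -2.75]
m = -2.875, p(m) = -2.480469 (−); new bracket [-2.875, -2.75]
m = -2.8125, p(m) = -0.8892 (−); new bracket [-2.8125, -2.75]

++--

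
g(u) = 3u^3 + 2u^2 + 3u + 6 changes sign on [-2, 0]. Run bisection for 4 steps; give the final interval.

[-1.25, -1.125]

midpoint -1: g = 2 > 0 → [-2, -1]
midpoint -1.5: g = -4.125 < 0 → [-1.5, -1]
midpoint -1.25: g = -0.484375 < 0 → [-1.25, -1]
midpoint -1.125: g = 0.8848 > 0 → [-1.25, -1.125]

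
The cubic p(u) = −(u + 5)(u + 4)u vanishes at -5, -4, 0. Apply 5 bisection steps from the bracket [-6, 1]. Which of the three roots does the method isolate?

0

u = -2.5 gives p = 9.375, positive; keep [-2.5, 1]
u = -0.75 gives p = 10.359375, positive; keep [-0.75, 1]
u = 0.125 gives p = -2.642578, negative; keep [-0.75, 0.125]
u = -0.3125 gives p = 5.4016, positive; keep [-0.3125, 0.125]
u = -0.09375 gives p = 1.7967, positive; keep [-0.09375, 0.125]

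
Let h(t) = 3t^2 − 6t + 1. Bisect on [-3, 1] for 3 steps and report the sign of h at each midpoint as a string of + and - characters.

++-

h(-1) = 10 > 0, so the root lies in [-1, 1]
h(0) = 1 > 0, so the root lies in [0, 1]
h(0.5) = -1.25 < 0, so the root lies in [0, 0.5]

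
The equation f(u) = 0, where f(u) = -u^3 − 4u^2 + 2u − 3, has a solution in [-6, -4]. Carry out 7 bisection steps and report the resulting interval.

midpoint -5: f = 12 > 0 → [-5, -4]
midpoint -4.5: f = -1.875 < 0 → [-5, -4.5]
midpoint -4.75: f = 4.421875 > 0 → [-4.75, -4.5]
midpoint -4.625: f = 1.1191 > 0 → [-4.625, -4.5]
midpoint -4.5625: f = -0.4158 < 0 → [-4.625, -4.5625]
midpoint -4.59375: f = 0.3421 > 0 → [-4.59375, -4.5625]
midpoint -4.578125: f = -0.0392 < 0 → [-4.59375, -4.578125]

[-4.59375, -4.578125]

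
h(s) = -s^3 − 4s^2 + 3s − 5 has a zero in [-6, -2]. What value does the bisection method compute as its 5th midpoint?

midpoint -4: h = -17 < 0 → [-6, -4]
midpoint -5: h = 5 > 0 → [-5, -4]
midpoint -4.5: h = -8.375 < 0 → [-5, -4.5]
midpoint -4.75: h = -2.3281 < 0 → [-5, -4.75]
midpoint -4.875: h = 1.1699 > 0 → [-4.875, -4.75]

-4.875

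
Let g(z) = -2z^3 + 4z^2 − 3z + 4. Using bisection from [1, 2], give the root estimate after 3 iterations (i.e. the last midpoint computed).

midpoint 1.5: g = 1.75 > 0 → [1.5, 2]
midpoint 1.75: g = 0.28125 > 0 → [1.75, 2]
midpoint 1.875: g = -0.746094 < 0 → [1.75, 1.875]

1.875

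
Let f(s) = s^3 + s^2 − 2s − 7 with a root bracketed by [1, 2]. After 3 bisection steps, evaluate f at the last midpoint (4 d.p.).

-0.6426

midpoint 1.5: f = -4.375 < 0 → [1.5, 2]
midpoint 1.75: f = -2.078125 < 0 → [1.75, 2]
midpoint 1.875: f = -0.642578 < 0 → [1.875, 2]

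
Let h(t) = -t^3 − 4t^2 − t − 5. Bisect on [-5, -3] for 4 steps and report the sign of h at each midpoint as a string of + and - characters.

-+++

m = -4, h(m) = -1 (−); new bracket [-5, -4]
m = -4.5, h(m) = 9.625 (+); new bracket [-4.5, -4]
m = -4.25, h(m) = 3.765625 (+); new bracket [-4.25, -4]
m = -4.125, h(m) = 1.252 (+); new bracket [-4.125, -4]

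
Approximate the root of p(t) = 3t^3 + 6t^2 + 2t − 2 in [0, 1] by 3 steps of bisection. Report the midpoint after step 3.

0.375

p(0.5) = 0.875 > 0, so the root lies in [0, 0.5]
p(0.25) = -1.078125 < 0, so the root lies in [0.25, 0.5]
p(0.375) = -0.248047 < 0, so the root lies in [0.375, 0.5]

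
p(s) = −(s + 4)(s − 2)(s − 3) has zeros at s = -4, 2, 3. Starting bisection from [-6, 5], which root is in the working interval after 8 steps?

-4

midpoint -0.5: p = -30.625 < 0 → [-6, -0.5]
midpoint -3.25: p = -24.609375 < 0 → [-6, -3.25]
midpoint -4.625: p = 31.572266 > 0 → [-4.625, -3.25]
midpoint -3.9375: p = -2.5745 < 0 → [-4.625, -3.9375]
midpoint -4.28125: p = 12.8631 > 0 → [-4.28125, -3.9375]
midpoint -4.109375: p = 4.7506 > 0 → [-4.109375, -3.9375]
midpoint -4.0234375: p = 0.9915 > 0 → [-4.0234375, -3.9375]
midpoint -3.98046875: p = -0.8154 < 0 → [-4.0234375, -3.98046875]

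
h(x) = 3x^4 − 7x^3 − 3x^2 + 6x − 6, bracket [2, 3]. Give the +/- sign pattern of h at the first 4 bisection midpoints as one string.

-+++

midpoint 2.5: h = -1.9375 < 0 → [2.5, 3]
midpoint 2.75: h = 13.808594 > 0 → [2.5, 2.75]
midpoint 2.625: h = 4.905029 > 0 → [2.5, 2.625]
midpoint 2.5625: h = 1.2439 > 0 → [2.5, 2.5625]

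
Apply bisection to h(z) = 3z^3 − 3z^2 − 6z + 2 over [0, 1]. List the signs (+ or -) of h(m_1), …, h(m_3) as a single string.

midpoint 0.5: h = -1.375 < 0 → [0, 0.5]
midpoint 0.25: h = 0.359375 > 0 → [0.25, 0.5]
midpoint 0.375: h = -0.513672 < 0 → [0.25, 0.375]

-+-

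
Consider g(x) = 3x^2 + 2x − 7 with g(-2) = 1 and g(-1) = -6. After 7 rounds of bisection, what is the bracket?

m = -1.5, g(m) = -3.25 (−); new bracket [-2, -1.5]
m = -1.75, g(m) = -1.3125 (−); new bracket [-2, -1.75]
m = -1.875, g(m) = -0.203125 (−); new bracket [-2, -1.875]
m = -1.9375, g(m) = 0.3867 (+); new bracket [-1.9375, -1.875]
m = -1.90625, g(m) = 0.0889 (+); new bracket [-1.90625, -1.875]
m = -1.890625, g(m) = -0.0579 (−); new bracket [-1.90625, -1.890625]
m = -1.8984375, g(m) = 0.0153 (+); new bracket [-1.8984375, -1.890625]

[-1.8984375, -1.890625]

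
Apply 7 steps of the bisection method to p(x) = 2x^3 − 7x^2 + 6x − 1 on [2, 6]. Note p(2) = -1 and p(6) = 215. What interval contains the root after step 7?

midpoint 4: p = 39 > 0 → [2, 4]
midpoint 3: p = 8 > 0 → [2, 3]
midpoint 2.5: p = 1.5 > 0 → [2, 2.5]
midpoint 2.25: p = -0.1562 < 0 → [2.25, 2.5]
midpoint 2.375: p = 0.5586 > 0 → [2.25, 2.375]
midpoint 2.3125: p = 0.1743 > 0 → [2.25, 2.3125]
midpoint 2.28125: p = 0.0025 > 0 → [2.25, 2.28125]

[2.25, 2.28125]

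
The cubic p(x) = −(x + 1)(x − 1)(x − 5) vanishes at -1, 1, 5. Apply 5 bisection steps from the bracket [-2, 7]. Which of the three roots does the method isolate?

5

x = 2.5 gives p = 13.125, positive; keep [2.5, 7]
x = 4.75 gives p = 5.390625, positive; keep [4.75, 7]
x = 5.875 gives p = -29.326172, negative; keep [4.75, 5.875]
x = 5.3125 gives p = -8.5071, negative; keep [4.75, 5.3125]
x = 5.03125 gives p = -0.7598, negative; keep [4.75, 5.03125]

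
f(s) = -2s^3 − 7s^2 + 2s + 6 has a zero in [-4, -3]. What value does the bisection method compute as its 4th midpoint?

-3.5625

midpoint -3.5: f = -1 < 0 → [-4, -3.5]
midpoint -3.75: f = 5.53125 > 0 → [-3.75, -3.5]
midpoint -3.625: f = 2.035156 > 0 → [-3.625, -3.5]
midpoint -3.5625: f = 0.4614 > 0 → [-3.5625, -3.5]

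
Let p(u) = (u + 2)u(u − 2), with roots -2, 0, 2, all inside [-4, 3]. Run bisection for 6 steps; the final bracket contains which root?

p(-0.5) = 1.875 > 0, so the root lies in [-4, -0.5]
p(-2.25) = -2.390625 < 0, so the root lies in [-2.25, -0.5]
p(-1.375) = 2.900391 > 0, so the root lies in [-2.25, -1.375]
p(-1.8125) = 1.2957 > 0, so the root lies in [-2.25, -1.8125]
p(-2.03125) = -0.2559 < 0, so the root lies in [-2.03125, -1.8125]
p(-1.921875) = 0.5889 > 0, so the root lies in [-2.03125, -1.921875]

-2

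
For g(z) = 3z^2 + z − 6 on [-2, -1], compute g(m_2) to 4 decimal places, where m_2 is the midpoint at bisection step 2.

g(-1.5) = -0.75 < 0, so the root lies in [-2, -1.5]
g(-1.75) = 1.4375 > 0, so the root lies in [-1.75, -1.5]

1.4375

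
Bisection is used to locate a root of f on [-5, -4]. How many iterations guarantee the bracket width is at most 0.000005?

18

Width after n steps is 1/2^n. Need 2^n ≥ 1/0.000005 = 200000.
2^17 = 131072 < 200000 ≤ 2^18 = 262144, so n = 18.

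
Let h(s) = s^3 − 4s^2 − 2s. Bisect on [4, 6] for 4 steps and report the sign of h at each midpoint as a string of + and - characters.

++--

h(5) = 15 > 0, so the root lies in [4, 5]
h(4.5) = 1.125 > 0, so the root lies in [4, 4.5]
h(4.25) = -3.984375 < 0, so the root lies in [4.25, 4.5]
h(4.375) = -1.5723 < 0, so the root lies in [4.375, 4.5]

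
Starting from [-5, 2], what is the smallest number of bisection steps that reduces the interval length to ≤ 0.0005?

14

Width after n steps is 7/2^n. Need 2^n ≥ 7/0.0005 = 14000.
2^13 = 8192 < 14000 ≤ 2^14 = 16384, so n = 14.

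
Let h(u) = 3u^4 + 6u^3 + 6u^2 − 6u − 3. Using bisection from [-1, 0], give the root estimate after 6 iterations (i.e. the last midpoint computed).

-0.390625

h(-0.5) = 0.9375 > 0, so the root lies in [-0.5, 0]
h(-0.25) = -1.207031 < 0, so the root lies in [-0.5, -0.25]
h(-0.375) = -0.16333 < 0, so the root lies in [-0.5, -0.375]
h(-0.4375) = 0.3809 > 0, so the root lies in [-0.4375, -0.375]
h(-0.40625) = 0.1072 > 0, so the root lies in [-0.40625, -0.375]
h(-0.390625) = -0.0285 < 0, so the root lies in [-0.40625, -0.390625]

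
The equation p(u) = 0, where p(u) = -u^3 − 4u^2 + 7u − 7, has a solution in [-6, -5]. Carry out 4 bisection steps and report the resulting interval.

[-5.5625, -5.5]

u = -5.5 gives p = -0.125, negative; keep [-6, -5.5]
u = -5.75 gives p = 10.609375, positive; keep [-5.75, -5.5]
u = -5.625 gives p = 5.041016, positive; keep [-5.625, -5.5]
u = -5.5625 gives p = 2.4084, positive; keep [-5.5625, -5.5]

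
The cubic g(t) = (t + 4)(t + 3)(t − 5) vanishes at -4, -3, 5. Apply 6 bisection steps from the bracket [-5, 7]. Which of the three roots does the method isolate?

5

g(1) = -80 < 0, so the root lies in [1, 7]
g(4) = -56 < 0, so the root lies in [4, 7]
g(5.5) = 40.375 > 0, so the root lies in [4, 5.5]
g(4.75) = -16.9531 < 0, so the root lies in [4.75, 5.5]
g(5.125) = 9.2676 > 0, so the root lies in [4.75, 5.125]
g(4.9375) = -4.4338 < 0, so the root lies in [4.9375, 5.125]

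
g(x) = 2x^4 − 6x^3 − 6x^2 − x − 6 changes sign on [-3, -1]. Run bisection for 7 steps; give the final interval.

[-1.171875, -1.15625]

midpoint -2: g = 52 > 0 → [-2, -1]
midpoint -1.5: g = 12.375 > 0 → [-1.5, -1]
midpoint -1.25: g = 2.476562 > 0 → [-1.25, -1]
midpoint -1.125: g = -0.7222 < 0 → [-1.25, -1.125]
midpoint -1.1875: g = 0.751 > 0 → [-1.1875, -1.125]
midpoint -1.15625: g = -0.0157 < 0 → [-1.1875, -1.15625]
midpoint -1.171875: g = 0.3599 > 0 → [-1.171875, -1.15625]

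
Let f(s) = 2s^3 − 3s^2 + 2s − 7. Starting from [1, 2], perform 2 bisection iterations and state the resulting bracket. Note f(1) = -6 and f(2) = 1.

midpoint 1.5: f = -4 < 0 → [1.5, 2]
midpoint 1.75: f = -1.96875 < 0 → [1.75, 2]

[1.75, 2]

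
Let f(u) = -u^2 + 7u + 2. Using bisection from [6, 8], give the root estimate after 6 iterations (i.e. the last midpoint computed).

f(7) = 2 > 0, so the root lies in [7, 8]
f(7.5) = -1.75 < 0, so the root lies in [7, 7.5]
f(7.25) = 0.1875 > 0, so the root lies in [7.25, 7.5]
f(7.375) = -0.7656 < 0, so the root lies in [7.25, 7.375]
f(7.3125) = -0.2852 < 0, so the root lies in [7.25, 7.3125]
f(7.28125) = -0.0479 < 0, so the root lies in [7.25, 7.28125]

7.28125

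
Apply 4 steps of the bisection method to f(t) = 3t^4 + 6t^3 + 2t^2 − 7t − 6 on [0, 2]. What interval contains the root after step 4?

[1, 1.125]

f(1) = -2 < 0, so the root lies in [1, 2]
f(1.5) = 23.4375 > 0, so the root lies in [1, 1.5]
f(1.25) = 7.417969 > 0, so the root lies in [1, 1.25]
f(1.125) = 2.0046 > 0, so the root lies in [1, 1.125]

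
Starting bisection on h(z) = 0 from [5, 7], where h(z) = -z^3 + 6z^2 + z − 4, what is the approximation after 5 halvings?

midpoint 6: h = 2 > 0 → [6, 7]
midpoint 6.5: h = -18.625 < 0 → [6, 6.5]
midpoint 6.25: h = -7.515625 < 0 → [6, 6.25]
midpoint 6.125: h = -2.5645 < 0 → [6, 6.125]
midpoint 6.0625: h = -0.2346 < 0 → [6, 6.0625]

6.0625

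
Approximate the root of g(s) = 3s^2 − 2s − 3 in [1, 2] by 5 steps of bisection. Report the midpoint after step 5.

s = 1.5 gives g = 0.75, positive; keep [1, 1.5]
s = 1.25 gives g = -0.8125, negative; keep [1.25, 1.5]
s = 1.375 gives g = -0.078125, negative; keep [1.375, 1.5]
s = 1.4375 gives g = 0.3242, positive; keep [1.375, 1.4375]
s = 1.40625 gives g = 0.1201, positive; keep [1.375, 1.40625]

1.40625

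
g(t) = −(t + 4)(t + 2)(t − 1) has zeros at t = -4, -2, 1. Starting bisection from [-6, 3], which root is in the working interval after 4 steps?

g(-1.5) = 3.125 > 0, so the root lies in [-1.5, 3]
g(0.75) = 3.265625 > 0, so the root lies in [0.75, 3]
g(1.875) = -19.919922 < 0, so the root lies in [0.75, 1.875]
g(1.3125) = -5.4993 < 0, so the root lies in [0.75, 1.3125]

1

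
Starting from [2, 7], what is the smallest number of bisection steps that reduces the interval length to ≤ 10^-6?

Width after n steps is 5/2^n. Need 2^n ≥ 5/10^-6 = 5000000.
2^22 = 4194304 < 5000000 ≤ 2^23 = 8388608, so n = 23.

23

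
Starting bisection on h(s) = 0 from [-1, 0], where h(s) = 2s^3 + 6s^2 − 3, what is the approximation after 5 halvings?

h(-0.5) = -1.75 < 0, so the root lies in [-1, -0.5]
h(-0.75) = -0.46875 < 0, so the root lies in [-1, -0.75]
h(-0.875) = 0.253906 > 0, so the root lies in [-0.875, -0.75]
h(-0.8125) = -0.1118 < 0, so the root lies in [-0.875, -0.8125]
h(-0.84375) = 0.0701 > 0, so the root lies in [-0.84375, -0.8125]

-0.84375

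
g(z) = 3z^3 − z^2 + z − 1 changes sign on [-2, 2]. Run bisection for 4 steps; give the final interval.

[0.5, 0.75]

z = 0 gives g = -1, negative; keep [0, 2]
z = 1 gives g = 2, positive; keep [0, 1]
z = 0.5 gives g = -0.375, negative; keep [0.5, 1]
z = 0.75 gives g = 0.4531, positive; keep [0.5, 0.75]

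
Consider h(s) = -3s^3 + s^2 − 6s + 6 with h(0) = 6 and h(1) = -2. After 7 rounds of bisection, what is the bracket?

[0.828125, 0.8359375]

h(0.5) = 2.875 > 0, so the root lies in [0.5, 1]
h(0.75) = 0.796875 > 0, so the root lies in [0.75, 1]
h(0.875) = -0.494141 < 0, so the root lies in [0.75, 0.875]
h(0.8125) = 0.176 > 0, so the root lies in [0.8125, 0.875]
h(0.84375) = -0.1526 < 0, so the root lies in [0.8125, 0.84375]
h(0.828125) = 0.0133 > 0, so the root lies in [0.828125, 0.84375]
h(0.8359375) = -0.0693 < 0, so the root lies in [0.828125, 0.8359375]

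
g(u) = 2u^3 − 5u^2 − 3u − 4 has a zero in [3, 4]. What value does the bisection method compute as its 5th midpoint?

u = 3.5 gives g = 10, positive; keep [3, 3.5]
u = 3.25 gives g = 2.09375, positive; keep [3, 3.25]
u = 3.125 gives g = -1.167969, negative; keep [3.125, 3.25]
u = 3.1875 gives g = 0.4077, positive; keep [3.125, 3.1875]
u = 3.15625 gives g = -0.3937, negative; keep [3.15625, 3.1875]

3.15625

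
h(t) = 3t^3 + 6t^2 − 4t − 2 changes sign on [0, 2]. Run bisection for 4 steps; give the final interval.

h(1) = 3 > 0, so the root lies in [0, 1]
h(0.5) = -2.125 < 0, so the root lies in [0.5, 1]
h(0.75) = -0.359375 < 0, so the root lies in [0.75, 1]
h(0.875) = 1.1035 > 0, so the root lies in [0.75, 0.875]

[0.75, 0.875]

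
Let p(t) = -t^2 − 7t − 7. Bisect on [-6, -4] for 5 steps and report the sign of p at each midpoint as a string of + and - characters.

+++--

m = -5, p(m) = 3 (+); new bracket [-6, -5]
m = -5.5, p(m) = 1.25 (+); new bracket [-6, -5.5]
m = -5.75, p(m) = 0.1875 (+); new bracket [-6, -5.75]
m = -5.875, p(m) = -0.3906 (−); new bracket [-5.875, -5.75]
m = -5.8125, p(m) = -0.0977 (−); new bracket [-5.8125, -5.75]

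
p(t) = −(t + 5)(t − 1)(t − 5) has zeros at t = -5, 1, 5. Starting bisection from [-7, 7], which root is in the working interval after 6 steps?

-5

p(0) = -25 < 0, so the root lies in [-7, 0]
p(-3.5) = -57.375 < 0, so the root lies in [-7, -3.5]
p(-5.25) = 16.015625 > 0, so the root lies in [-5.25, -3.5]
p(-4.375) = -31.4941 < 0, so the root lies in [-5.25, -4.375]
p(-4.8125) = -10.6941 < 0, so the root lies in [-5.25, -4.8125]
p(-5.03125) = 1.8907 > 0, so the root lies in [-5.03125, -4.8125]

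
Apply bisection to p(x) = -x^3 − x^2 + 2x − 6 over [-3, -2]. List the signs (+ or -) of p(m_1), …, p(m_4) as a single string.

x = -2.5 gives p = -1.625, negative; keep [-3, -2.5]
x = -2.75 gives p = 1.734375, positive; keep [-2.75, -2.5]
x = -2.625 gives p = -0.052734, negative; keep [-2.75, -2.625]
x = -2.6875 gives p = 0.8132, positive; keep [-2.6875, -2.625]

-+-+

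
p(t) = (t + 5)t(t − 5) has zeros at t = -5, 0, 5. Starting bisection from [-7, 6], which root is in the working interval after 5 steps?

-5

p(-0.5) = 12.375 > 0, so the root lies in [-7, -0.5]
p(-3.75) = 41.015625 > 0, so the root lies in [-7, -3.75]
p(-5.375) = -20.912109 < 0, so the root lies in [-5.375, -3.75]
p(-4.5625) = 19.0876 > 0, so the root lies in [-5.375, -4.5625]
p(-4.96875) = 1.5479 > 0, so the root lies in [-5.375, -4.96875]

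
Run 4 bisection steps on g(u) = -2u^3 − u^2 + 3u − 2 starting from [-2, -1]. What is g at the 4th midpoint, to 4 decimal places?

-0.2993

u = -1.5 gives g = -2, negative; keep [-2, -1.5]
u = -1.75 gives g = 0.40625, positive; keep [-1.75, -1.5]
u = -1.625 gives g = -0.933594, negative; keep [-1.75, -1.625]
u = -1.6875 gives g = -0.2993, negative; keep [-1.75, -1.6875]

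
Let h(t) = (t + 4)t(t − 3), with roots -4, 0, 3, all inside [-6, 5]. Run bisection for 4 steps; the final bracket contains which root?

-4

m = -0.5, h(m) = 6.125 (+); new bracket [-6, -0.5]
m = -3.25, h(m) = 15.234375 (+); new bracket [-6, -3.25]
m = -4.625, h(m) = -22.041016 (−); new bracket [-4.625, -3.25]
m = -3.9375, h(m) = 1.7073 (+); new bracket [-4.625, -3.9375]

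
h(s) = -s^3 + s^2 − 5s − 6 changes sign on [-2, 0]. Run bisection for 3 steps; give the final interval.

[-1, -0.75]

midpoint -1: h = 1 > 0 → [-1, 0]
midpoint -0.5: h = -3.125 < 0 → [-1, -0.5]
midpoint -0.75: h = -1.265625 < 0 → [-1, -0.75]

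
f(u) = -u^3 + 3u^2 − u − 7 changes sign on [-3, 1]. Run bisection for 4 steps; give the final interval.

u = -1 gives f = -2, negative; keep [-3, -1]
u = -2 gives f = 15, positive; keep [-2, -1]
u = -1.5 gives f = 4.625, positive; keep [-1.5, -1]
u = -1.25 gives f = 0.8906, positive; keep [-1.25, -1]

[-1.25, -1]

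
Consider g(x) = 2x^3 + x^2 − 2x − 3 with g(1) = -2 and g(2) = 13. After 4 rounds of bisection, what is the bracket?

[1.25, 1.3125]

m = 1.5, g(m) = 3 (+); new bracket [1, 1.5]
m = 1.25, g(m) = -0.03125 (−); new bracket [1.25, 1.5]
m = 1.375, g(m) = 1.339844 (+); new bracket [1.25, 1.375]
m = 1.3125, g(m) = 0.6196 (+); new bracket [1.25, 1.3125]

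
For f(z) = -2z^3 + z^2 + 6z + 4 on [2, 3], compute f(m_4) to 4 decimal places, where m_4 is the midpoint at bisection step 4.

0.9751

m = 2.5, f(m) = -6 (−); new bracket [2, 2.5]
m = 2.25, f(m) = -0.21875 (−); new bracket [2, 2.25]
m = 2.125, f(m) = 2.074219 (+); new bracket [2.125, 2.25]
m = 2.1875, f(m) = 0.9751 (+); new bracket [2.1875, 2.25]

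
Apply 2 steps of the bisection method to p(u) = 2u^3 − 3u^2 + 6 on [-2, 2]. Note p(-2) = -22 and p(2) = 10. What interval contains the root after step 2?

[-2, -1]

midpoint 0: p = 6 > 0 → [-2, 0]
midpoint -1: p = 1 > 0 → [-2, -1]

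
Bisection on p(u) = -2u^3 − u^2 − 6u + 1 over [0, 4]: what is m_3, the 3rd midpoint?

p(2) = -31 < 0, so the root lies in [0, 2]
p(1) = -8 < 0, so the root lies in [0, 1]
p(0.5) = -2.5 < 0, so the root lies in [0, 0.5]

0.5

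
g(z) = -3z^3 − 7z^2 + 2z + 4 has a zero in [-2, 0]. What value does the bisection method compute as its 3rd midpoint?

-0.75

m = -1, g(m) = -2 (−); new bracket [-1, 0]
m = -0.5, g(m) = 1.625 (+); new bracket [-1, -0.5]
m = -0.75, g(m) = -0.171875 (−); new bracket [-0.75, -0.5]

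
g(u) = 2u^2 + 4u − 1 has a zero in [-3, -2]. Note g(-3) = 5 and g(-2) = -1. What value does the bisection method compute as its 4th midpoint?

midpoint -2.5: g = 1.5 > 0 → [-2.5, -2]
midpoint -2.25: g = 0.125 > 0 → [-2.25, -2]
midpoint -2.125: g = -0.46875 < 0 → [-2.25, -2.125]
midpoint -2.1875: g = -0.1797 < 0 → [-2.25, -2.1875]

-2.1875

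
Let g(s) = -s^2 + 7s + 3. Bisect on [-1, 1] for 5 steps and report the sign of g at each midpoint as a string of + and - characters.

+-++-

midpoint 0: g = 3 > 0 → [-1, 0]
midpoint -0.5: g = -0.75 < 0 → [-0.5, 0]
midpoint -0.25: g = 1.1875 > 0 → [-0.5, -0.25]
midpoint -0.375: g = 0.2344 > 0 → [-0.5, -0.375]
midpoint -0.4375: g = -0.2539 < 0 → [-0.4375, -0.375]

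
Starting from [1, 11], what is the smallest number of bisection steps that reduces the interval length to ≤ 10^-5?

Width after n steps is 10/2^n. Need 2^n ≥ 10/10^-5 = 1000000.
2^19 = 524288 < 1000000 ≤ 2^20 = 1048576, so n = 20.

20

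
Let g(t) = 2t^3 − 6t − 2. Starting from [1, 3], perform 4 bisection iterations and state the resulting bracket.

[1.875, 2]

m = 2, g(m) = 2 (+); new bracket [1, 2]
m = 1.5, g(m) = -4.25 (−); new bracket [1.5, 2]
m = 1.75, g(m) = -1.78125 (−); new bracket [1.75, 2]
m = 1.875, g(m) = -0.0664 (−); new bracket [1.875, 2]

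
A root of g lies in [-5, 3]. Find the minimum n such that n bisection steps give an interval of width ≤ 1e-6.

23

Width after n steps is 8/2^n. Need 2^n ≥ 8/1e-6 = 8000000.
2^22 = 4194304 < 8000000 ≤ 2^23 = 8388608, so n = 23.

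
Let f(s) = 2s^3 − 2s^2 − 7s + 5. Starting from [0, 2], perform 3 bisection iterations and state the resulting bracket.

m = 1, f(m) = -2 (−); new bracket [0, 1]
m = 0.5, f(m) = 1.25 (+); new bracket [0.5, 1]
m = 0.75, f(m) = -0.53125 (−); new bracket [0.5, 0.75]

[0.5, 0.75]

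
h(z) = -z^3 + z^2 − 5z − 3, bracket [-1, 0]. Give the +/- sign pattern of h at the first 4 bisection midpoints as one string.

z = -0.5 gives h = -0.125, negative; keep [-1, -0.5]
z = -0.75 gives h = 1.734375, positive; keep [-0.75, -0.5]
z = -0.625 gives h = 0.759766, positive; keep [-0.625, -0.5]
z = -0.5625 gives h = 0.3069, positive; keep [-0.5625, -0.5]

-+++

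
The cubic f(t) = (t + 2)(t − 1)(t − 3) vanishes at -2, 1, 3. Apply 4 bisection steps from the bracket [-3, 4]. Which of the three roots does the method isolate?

f(0.5) = 3.125 > 0, so the root lies in [-3, 0.5]
f(-1.25) = 7.171875 > 0, so the root lies in [-3, -1.25]
f(-2.125) = -2.001953 < 0, so the root lies in [-2.125, -1.25]
f(-1.6875) = 3.9368 > 0, so the root lies in [-2.125, -1.6875]

-2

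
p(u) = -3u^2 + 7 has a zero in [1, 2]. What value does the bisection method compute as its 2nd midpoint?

1.75

midpoint 1.5: p = 0.25 > 0 → [1.5, 2]
midpoint 1.75: p = -2.1875 < 0 → [1.5, 1.75]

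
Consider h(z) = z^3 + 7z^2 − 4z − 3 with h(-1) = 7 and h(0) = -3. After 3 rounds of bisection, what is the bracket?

[-0.5, -0.375]

m = -0.5, h(m) = 0.625 (+); new bracket [-0.5, 0]
m = -0.25, h(m) = -1.578125 (−); new bracket [-0.5, -0.25]
m = -0.375, h(m) = -0.568359 (−); new bracket [-0.5, -0.375]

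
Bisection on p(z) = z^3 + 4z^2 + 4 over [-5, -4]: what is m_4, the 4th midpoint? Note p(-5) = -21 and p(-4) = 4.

m = -4.5, p(m) = -6.125 (−); new bracket [-4.5, -4]
m = -4.25, p(m) = -0.515625 (−); new bracket [-4.25, -4]
m = -4.125, p(m) = 1.873047 (+); new bracket [-4.25, -4.125]
m = -4.1875, p(m) = 0.7122 (+); new bracket [-4.25, -4.1875]

-4.1875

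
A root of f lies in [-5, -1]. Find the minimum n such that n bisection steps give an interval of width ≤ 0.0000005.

Width after n steps is 4/2^n. Need 2^n ≥ 4/0.0000005 = 8000000.
2^22 = 4194304 < 8000000 ≤ 2^23 = 8388608, so n = 23.

23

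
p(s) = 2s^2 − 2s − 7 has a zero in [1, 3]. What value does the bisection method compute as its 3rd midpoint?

midpoint 2: p = -3 < 0 → [2, 3]
midpoint 2.5: p = 0.5 > 0 → [2, 2.5]
midpoint 2.25: p = -1.375 < 0 → [2.25, 2.5]

2.25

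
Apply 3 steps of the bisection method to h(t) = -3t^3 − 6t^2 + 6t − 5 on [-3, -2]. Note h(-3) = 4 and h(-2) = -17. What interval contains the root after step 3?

midpoint -2.5: h = -10.625 < 0 → [-3, -2.5]
midpoint -2.75: h = -4.484375 < 0 → [-3, -2.75]
midpoint -2.875: h = -0.552734 < 0 → [-3, -2.875]

[-3, -2.875]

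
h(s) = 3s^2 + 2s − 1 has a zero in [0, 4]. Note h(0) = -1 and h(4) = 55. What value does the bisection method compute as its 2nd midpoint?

h(2) = 15 > 0, so the root lies in [0, 2]
h(1) = 4 > 0, so the root lies in [0, 1]

1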